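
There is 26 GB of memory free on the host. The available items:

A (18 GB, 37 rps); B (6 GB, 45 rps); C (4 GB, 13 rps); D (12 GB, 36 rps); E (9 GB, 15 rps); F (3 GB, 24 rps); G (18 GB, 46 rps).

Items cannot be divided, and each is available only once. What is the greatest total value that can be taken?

118 rps

Check high-value combinations within 26 GB:
- B+C+D+F: memory 6+4+12+3=25, value 45+13+36+24=118
- B+D+F: memory 6+12+3=21, value 45+36+24=105
- B+C+E+F: memory 6+4+9+3=22, value 45+13+15+24=97
- B+C+D: memory 6+4+12=22, value 45+13+36=94
Best: 118 rps.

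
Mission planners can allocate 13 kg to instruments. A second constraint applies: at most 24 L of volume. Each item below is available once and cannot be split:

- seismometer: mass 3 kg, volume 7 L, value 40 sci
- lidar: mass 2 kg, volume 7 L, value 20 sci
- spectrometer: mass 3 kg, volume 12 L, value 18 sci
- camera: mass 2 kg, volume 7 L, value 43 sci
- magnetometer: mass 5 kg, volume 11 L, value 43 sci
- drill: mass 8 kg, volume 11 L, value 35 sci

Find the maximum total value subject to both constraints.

103 sci

Feasible sets respecting both limits:
- seismometer+lidar+camera: mass 7, volume 21, value 103
- camera+magnetometer: mass 7, volume 18, value 86
- seismometer+camera: mass 5, volume 14, value 83
- seismometer+magnetometer: mass 8, volume 18, value 83
Best: 103 sci.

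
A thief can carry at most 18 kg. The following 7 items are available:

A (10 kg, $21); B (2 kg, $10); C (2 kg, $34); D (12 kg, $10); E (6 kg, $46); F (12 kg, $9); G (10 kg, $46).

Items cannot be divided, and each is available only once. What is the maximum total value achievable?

Check high-value combinations within 18 kg:
- C+E+G: weight 2+6+10=18, value 34+46+46=126
- B+E+G: weight 2+6+10=18, value 10+46+46=102
- A+C+E: weight 10+2+6=18, value 21+34+46=101
Best: $126.

$126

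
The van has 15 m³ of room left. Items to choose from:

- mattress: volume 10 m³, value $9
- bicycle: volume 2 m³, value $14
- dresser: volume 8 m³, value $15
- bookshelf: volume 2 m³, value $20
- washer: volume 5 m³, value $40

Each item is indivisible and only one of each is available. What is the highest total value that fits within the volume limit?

This is a 0/1 knapsack; check combinations near the capacity.
- dresser+bookshelf+washer: volume 8+2+5=15, value 15+20+40=75
- bicycle+bookshelf+washer: volume 2+2+5=9, value 14+20+40=74
- bicycle+dresser+washer: volume 2+8+5=15, value 14+15+40=69
- bookshelf+washer: volume 2+5=7, value 20+40=60
- dresser+washer: volume 8+5=13, value 15+40=55
Best: $75.

$75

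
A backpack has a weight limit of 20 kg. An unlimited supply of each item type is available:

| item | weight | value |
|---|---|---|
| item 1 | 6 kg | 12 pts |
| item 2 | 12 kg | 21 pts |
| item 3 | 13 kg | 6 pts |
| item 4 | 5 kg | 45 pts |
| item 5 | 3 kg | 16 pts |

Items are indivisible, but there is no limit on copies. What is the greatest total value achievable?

Best value-per-unit is item 4 at 45/5, and filling with it alone uses weight 4×5=20. No mix of the others beats 4×45 = 180.

180 pts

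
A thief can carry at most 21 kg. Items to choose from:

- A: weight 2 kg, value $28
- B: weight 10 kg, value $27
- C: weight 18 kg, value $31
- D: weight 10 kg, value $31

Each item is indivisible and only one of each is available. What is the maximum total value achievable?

Check high-value combinations within 21 kg:
- A+D: weight 2+10=12, value 28+31=59
- A+C: weight 2+18=20, value 28+31=59
- B+D: weight 10+10=20, value 27+31=58
- A+B: weight 2+10=12, value 28+27=55
Best: $59.

$59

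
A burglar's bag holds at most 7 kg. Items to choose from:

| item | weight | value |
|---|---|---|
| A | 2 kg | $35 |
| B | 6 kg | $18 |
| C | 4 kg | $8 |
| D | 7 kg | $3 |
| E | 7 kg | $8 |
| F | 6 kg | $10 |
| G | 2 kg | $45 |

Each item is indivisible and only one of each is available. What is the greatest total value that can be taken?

Check high-value combinations within 7 kg:
- A+G: weight 2+2=4, value 35+45=80
- C+G: weight 4+2=6, value 8+45=53
- G: weight 2, value 45
- A+C: weight 2+4=6, value 35+8=43
- A: weight 2, value 35
Best: $80.

$80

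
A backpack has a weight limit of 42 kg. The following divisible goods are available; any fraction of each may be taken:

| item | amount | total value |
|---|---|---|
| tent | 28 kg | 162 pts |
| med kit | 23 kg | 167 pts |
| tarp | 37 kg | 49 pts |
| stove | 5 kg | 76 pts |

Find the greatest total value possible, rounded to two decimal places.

Take in order of value per unit:
- stove (76/5 per unit): all 5 → value 76, running total 76.00
- med kit (167/23 per unit): all 23 → value 167, running total 243.00
- tent (162/28 per unit): 14 of 28 → value 14×162/28 = 81.0000, running total 324.00
Total 324.00.

324.00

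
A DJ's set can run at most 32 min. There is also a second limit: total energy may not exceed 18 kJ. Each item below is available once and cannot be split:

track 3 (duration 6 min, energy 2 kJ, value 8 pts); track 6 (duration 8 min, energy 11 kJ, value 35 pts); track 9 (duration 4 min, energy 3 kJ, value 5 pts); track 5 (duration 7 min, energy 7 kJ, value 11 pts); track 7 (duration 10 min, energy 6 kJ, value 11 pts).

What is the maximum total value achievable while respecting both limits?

Feasible sets respecting both limits:
- track 3+track 6+track 9: duration 18, energy 16, value 48
- track 6+track 5: duration 15, energy 18, value 46
- track 6+track 7: duration 18, energy 17, value 46
- track 3+track 6: duration 14, energy 13, value 43
Best: 48 pts.

48 pts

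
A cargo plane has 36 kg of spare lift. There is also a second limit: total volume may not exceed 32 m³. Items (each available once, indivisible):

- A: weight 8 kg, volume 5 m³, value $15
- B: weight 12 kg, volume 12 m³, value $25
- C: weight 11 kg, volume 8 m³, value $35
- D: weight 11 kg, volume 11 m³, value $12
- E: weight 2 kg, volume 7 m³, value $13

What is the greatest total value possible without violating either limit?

$88

Feasible sets respecting both limits:
- A+B+C+E: weight 33, volume 32, value 88
- A+B+C: weight 31, volume 25, value 75
- A+C+D+E: weight 32, volume 31, value 75
Best: $88.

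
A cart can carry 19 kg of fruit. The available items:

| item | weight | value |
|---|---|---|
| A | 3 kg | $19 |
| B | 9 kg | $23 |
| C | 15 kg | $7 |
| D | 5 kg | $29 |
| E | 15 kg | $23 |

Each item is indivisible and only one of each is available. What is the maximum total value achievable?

$71

This is a 0/1 knapsack; check combinations near the capacity.
- A+B+D: weight 3+9+5=17, value 19+23+29=71
- B+D: weight 9+5=14, value 23+29=52
- A+D: weight 3+5=8, value 19+29=48
- A+B: weight 3+9=12, value 19+23=42
Best: $71.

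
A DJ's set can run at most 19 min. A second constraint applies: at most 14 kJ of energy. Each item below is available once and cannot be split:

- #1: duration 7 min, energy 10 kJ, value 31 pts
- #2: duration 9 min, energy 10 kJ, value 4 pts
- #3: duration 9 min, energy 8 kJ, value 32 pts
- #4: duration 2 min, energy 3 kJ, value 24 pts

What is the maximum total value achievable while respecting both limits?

56 pts

Feasible sets respecting both limits:
- #3+#4: duration 11, energy 11, value 56
- #1+#4: duration 9, energy 13, value 55
- #3: duration 9, energy 8, value 32
Best: 56 pts.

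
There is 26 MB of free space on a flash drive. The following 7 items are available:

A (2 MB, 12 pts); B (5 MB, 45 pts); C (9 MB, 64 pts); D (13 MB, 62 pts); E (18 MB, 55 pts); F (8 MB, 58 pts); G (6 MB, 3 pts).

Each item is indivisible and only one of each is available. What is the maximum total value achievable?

179 pts

Check high-value combinations within 26 MB:
- A+B+C+F: size 2+5+9+8=24, value 12+45+64+58=179
- B+C+F: size 5+9+8=22, value 45+64+58=167
- B+D+F: size 5+13+8=26, value 45+62+58=165
Best: 179 pts.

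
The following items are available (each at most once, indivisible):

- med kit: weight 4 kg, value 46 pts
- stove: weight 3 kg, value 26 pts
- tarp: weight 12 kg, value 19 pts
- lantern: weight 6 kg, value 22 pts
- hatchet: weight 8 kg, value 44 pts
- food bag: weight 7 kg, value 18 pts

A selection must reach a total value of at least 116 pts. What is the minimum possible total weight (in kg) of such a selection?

15

Subsets with value ≥ 116, sorted by total weight:
- med kit+stove+hatchet: weight 15, value 116
- med kit+stove+lantern+hatchet: weight 21, value 138
Minimum weight: 15 kg.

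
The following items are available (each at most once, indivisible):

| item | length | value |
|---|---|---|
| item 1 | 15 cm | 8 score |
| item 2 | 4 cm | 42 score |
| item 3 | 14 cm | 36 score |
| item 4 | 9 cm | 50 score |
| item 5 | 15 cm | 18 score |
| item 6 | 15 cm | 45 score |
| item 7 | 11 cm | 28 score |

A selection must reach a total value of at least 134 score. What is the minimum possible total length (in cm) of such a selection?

Subsets with value ≥ 134, sorted by total length:
- item 2+item 4+item 6: length 28, value 137
- item 2+item 3+item 4+item 7: length 38, value 156
Minimum length: 28 cm.

28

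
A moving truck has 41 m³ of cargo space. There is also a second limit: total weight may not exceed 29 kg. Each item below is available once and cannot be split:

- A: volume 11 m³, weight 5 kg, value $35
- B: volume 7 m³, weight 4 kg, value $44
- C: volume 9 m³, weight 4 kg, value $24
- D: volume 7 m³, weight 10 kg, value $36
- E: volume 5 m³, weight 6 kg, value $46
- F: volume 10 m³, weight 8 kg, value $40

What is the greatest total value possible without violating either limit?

Feasible sets respecting both limits:
- A+B+C+D+E: volume 39, weight 29, value 185
- B+D+E+F: volume 29, weight 28, value 166
- A+B+E+F: volume 33, weight 23, value 165
Best: $185.

$185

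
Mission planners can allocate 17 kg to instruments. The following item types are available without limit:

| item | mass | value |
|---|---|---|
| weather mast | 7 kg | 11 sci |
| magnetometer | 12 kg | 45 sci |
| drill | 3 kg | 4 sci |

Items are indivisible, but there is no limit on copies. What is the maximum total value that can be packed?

49 sci

Best value-per-unit is magnetometer at 45/12; filling with it alone gives 1×45 = 45.
Optimal mix: 1×magnetometer + 1×drill → mass 15, value 49.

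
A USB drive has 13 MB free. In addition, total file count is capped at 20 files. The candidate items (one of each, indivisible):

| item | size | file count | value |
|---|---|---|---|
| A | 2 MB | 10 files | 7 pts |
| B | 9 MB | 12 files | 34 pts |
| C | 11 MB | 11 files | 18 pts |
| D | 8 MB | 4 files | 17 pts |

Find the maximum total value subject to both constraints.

34 pts

Feasible sets respecting both limits:
- B: size 9, file count 12, value 34
- A+D: size 10, file count 14, value 24
- C: size 11, file count 11, value 18
- D: size 8, file count 4, value 17
Best: 34 pts.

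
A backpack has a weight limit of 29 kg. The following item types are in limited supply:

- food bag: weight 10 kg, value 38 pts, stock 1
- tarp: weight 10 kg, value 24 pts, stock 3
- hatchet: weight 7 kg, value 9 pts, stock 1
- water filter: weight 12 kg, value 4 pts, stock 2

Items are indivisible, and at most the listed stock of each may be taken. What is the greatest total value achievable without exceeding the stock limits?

Best selections within weight 29 and stock limits:
- 1×food bag + 1×tarp + 1×hatchet: weight 27, value 71
- 1×food bag + 1×tarp: weight 20, value 62
- 2×tarp + 1×hatchet: weight 27, value 57
Best: 71 pts.

71 pts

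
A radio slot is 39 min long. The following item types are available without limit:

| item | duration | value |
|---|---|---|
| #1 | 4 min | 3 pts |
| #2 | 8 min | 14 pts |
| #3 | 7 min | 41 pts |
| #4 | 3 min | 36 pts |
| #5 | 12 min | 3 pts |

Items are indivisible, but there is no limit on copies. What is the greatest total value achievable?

468 pts

Best value-per-unit is #4 at 36/3, and filling with it alone uses duration 13×3=39. No mix of the others beats 13×36 = 468.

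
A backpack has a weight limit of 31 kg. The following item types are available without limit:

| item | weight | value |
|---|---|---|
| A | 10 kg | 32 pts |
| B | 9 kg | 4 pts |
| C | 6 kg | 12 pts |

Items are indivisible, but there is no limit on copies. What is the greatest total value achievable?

Best value-per-unit is A at 32/10, and filling with it alone uses weight 3×10=30. No mix of the others beats 3×32 = 96.

96 pts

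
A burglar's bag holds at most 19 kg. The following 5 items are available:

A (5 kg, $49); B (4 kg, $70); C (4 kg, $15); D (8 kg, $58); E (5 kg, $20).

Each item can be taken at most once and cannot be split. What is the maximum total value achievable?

$177

Check high-value combinations within 19 kg:
- A+B+D: weight 5+4+8=17, value 49+70+58=177
- A+B+C+E: weight 5+4+4+5=18, value 49+70+15+20=154
- B+D+E: weight 4+8+5=17, value 70+58+20=148
Best: $177.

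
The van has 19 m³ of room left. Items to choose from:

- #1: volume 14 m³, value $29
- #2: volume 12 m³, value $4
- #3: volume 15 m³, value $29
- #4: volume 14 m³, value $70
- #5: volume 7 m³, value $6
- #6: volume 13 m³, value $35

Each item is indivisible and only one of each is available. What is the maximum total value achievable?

This is a 0/1 knapsack; check combinations near the capacity.
- #4: volume 14, value 70
- #6: volume 13, value 35
- #1: volume 14, value 29
- #3: volume 15, value 29
Best: $70.

$70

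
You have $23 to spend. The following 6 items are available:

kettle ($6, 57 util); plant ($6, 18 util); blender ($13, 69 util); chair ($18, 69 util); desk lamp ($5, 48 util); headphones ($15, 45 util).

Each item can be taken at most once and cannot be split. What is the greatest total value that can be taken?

126 util

This is a 0/1 knapsack; check combinations near the capacity.
- kettle+blender: cost 6+13=19, value 57+69=126
- kettle+plant+desk lamp: cost 6+6+5=17, value 57+18+48=123
- blender+desk lamp: cost 13+5=18, value 69+48=117
- chair+desk lamp: cost 18+5=23, value 69+48=117
Best: 126 util.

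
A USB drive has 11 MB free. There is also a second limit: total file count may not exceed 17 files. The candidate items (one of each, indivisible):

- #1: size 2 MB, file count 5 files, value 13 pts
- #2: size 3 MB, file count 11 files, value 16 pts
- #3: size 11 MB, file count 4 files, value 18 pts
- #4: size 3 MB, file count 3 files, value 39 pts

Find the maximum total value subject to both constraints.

55 pts

Feasible sets respecting both limits:
- #2+#4: size 6, file count 14, value 55
- #1+#4: size 5, file count 8, value 52
- #4: size 3, file count 3, value 39
- #1+#2: size 5, file count 16, value 29
Best: 55 pts.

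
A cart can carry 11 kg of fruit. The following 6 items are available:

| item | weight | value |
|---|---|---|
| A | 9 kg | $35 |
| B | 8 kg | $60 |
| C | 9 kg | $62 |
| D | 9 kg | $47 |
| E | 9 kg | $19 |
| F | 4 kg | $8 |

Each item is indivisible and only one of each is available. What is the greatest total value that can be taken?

Check high-value combinations within 11 kg:
- C: weight 9, value 62
- B: weight 8, value 60
- D: weight 9, value 47
- A: weight 9, value 35
- E: weight 9, value 19
Best: $62.

$62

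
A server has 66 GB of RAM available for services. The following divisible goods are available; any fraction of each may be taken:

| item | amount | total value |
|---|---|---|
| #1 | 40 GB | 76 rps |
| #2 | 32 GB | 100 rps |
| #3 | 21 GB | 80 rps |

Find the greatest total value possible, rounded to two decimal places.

Take in order of value per unit:
- #3 (80/21 per unit): all 21 → value 80, running total 80.00
- #2 (100/32 per unit): all 32 → value 100, running total 180.00
- #1 (76/40 per unit): 13 of 40 → value 13×76/40 = 24.7000, running total 204.70
Total 204.70.

204.70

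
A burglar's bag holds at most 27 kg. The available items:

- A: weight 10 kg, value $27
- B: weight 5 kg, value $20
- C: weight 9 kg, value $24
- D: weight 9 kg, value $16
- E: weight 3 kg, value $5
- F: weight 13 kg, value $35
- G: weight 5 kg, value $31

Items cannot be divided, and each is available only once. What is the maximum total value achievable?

$91

Check high-value combinations within 27 kg:
- B+E+F+G: weight 5+3+13+5=26, value 20+5+35+31=91
- C+F+G: weight 9+13+5=27, value 24+35+31=90
- A+C+E+G: weight 10+9+3+5=27, value 27+24+5+31=87
- B+F+G: weight 5+13+5=23, value 20+35+31=86
Best: $91.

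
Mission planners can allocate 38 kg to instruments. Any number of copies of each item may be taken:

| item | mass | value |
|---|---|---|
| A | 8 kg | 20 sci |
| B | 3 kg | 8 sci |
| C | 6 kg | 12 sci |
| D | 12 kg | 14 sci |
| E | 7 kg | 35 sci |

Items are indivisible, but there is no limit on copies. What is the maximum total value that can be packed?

Best value-per-unit is E at 35/7; filling with it alone gives 5×35 = 175.
Optimal mix: 1×B + 5×E → mass 38, value 183.

183 sci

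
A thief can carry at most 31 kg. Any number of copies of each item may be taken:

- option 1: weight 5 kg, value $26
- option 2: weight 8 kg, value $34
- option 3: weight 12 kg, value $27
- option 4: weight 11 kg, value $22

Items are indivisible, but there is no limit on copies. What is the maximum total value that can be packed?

$156

Best value-per-unit is option 1 at 26/5, and filling with it alone uses weight 6×5=30. No mix of the others beats 6×26 = 156.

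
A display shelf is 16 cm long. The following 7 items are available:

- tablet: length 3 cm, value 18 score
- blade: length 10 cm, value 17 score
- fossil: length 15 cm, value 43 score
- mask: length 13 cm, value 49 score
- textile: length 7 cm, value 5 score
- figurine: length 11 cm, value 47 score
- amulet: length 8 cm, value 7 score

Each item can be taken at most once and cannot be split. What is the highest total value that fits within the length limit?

67 score

Check high-value combinations within 16 cm:
- tablet+mask: length 3+13=16, value 18+49=67
- tablet+figurine: length 3+11=14, value 18+47=65
- mask: length 13, value 49
- figurine: length 11, value 47
Best: 67 score.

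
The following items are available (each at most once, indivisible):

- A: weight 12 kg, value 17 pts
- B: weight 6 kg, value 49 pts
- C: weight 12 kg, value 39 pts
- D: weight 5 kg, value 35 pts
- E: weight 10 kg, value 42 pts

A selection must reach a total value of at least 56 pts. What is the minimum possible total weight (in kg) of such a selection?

11

Subsets with value ≥ 56, sorted by total weight:
- B+D: weight 11, value 84
- D+E: weight 15, value 77
- B+E: weight 16, value 91
Minimum weight: 11 kg.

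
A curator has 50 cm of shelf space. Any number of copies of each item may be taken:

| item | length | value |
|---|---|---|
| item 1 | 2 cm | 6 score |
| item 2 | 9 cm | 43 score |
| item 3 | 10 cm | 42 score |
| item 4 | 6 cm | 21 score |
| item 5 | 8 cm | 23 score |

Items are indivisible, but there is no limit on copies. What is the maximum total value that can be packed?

227 score

Best value-per-unit is item 2 at 43/9; filling with it alone gives 5×43 = 215.
Optimal mix: 2×item 1 + 5×item 2 → length 49, value 227.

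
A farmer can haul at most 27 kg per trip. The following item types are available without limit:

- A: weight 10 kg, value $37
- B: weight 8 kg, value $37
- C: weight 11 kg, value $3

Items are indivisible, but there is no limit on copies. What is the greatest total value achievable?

Best value-per-unit is B at 37/8; filling with it alone gives 3×37 = 111.
Optimal mix: 1×A + 2×B → weight 26, value 111.

$111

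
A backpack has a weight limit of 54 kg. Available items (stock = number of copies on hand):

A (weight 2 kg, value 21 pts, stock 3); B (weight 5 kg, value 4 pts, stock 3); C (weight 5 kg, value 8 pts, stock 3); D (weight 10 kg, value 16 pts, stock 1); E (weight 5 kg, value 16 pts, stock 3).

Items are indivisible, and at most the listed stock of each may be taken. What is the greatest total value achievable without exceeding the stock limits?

Top feasible selections:
- 3×A + 1×B + 3×C + 1×D + 3×E: weight 51, value 155
- 3×A + 3×C + 1×D + 3×E: weight 46, value 151
- 3×A + 2×B + 2×C + 1×D + 3×E: weight 51, value 151
- 3×A + 1×B + 2×C + 1×D + 3×E: weight 46, value 147
Best: 155 pts.

155 pts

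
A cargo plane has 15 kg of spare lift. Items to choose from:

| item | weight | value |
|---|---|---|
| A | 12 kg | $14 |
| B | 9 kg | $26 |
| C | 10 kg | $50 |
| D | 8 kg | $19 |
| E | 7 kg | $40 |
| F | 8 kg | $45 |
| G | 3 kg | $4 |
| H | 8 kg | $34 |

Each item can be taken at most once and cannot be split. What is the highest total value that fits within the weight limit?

$85

Check high-value combinations within 15 kg:
- E+F: weight 7+8=15, value 40+45=85
- E+H: weight 7+8=15, value 40+34=74
- D+E: weight 8+7=15, value 19+40=59
Best: $85.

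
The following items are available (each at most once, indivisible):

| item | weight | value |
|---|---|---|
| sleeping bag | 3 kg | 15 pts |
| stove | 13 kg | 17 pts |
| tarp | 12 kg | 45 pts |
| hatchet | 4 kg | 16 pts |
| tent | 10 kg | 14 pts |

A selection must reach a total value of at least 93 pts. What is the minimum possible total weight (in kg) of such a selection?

Subsets with value ≥ 93, sorted by total weight:
- sleeping bag+stove+tarp+hatchet: weight 32, value 93
- sleeping bag+stove+tarp+hatchet+tent: weight 42, value 107
Minimum weight: 32 kg.

32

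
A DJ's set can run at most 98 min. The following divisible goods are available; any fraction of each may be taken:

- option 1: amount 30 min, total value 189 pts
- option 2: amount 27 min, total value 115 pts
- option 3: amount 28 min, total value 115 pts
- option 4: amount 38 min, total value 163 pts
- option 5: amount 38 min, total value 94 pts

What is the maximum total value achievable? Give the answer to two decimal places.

Take in order of value per unit:
- option 1 (189/30 per unit): all 30 → value 189, running total 189.00
- option 4 (163/38 per unit): all 38 → value 163, running total 352.00
- option 2 (115/27 per unit): all 27 → value 115, running total 467.00
- option 3 (115/28 per unit): 3 of 28 → value 3×115/28 = 12.3214, running total 479.32
Total 479.32.

479.32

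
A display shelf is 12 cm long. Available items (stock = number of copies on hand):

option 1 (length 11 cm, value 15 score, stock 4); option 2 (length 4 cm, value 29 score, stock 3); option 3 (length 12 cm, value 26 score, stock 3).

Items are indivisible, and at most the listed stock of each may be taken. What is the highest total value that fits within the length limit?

87 score

Best selections within length 12 and stock limits:
- 3×option 2: length 12, value 87
- 2×option 2: length 8, value 58
- 1×option 2: length 4, value 29
- 1×option 3: length 12, value 26
Best: 87 score.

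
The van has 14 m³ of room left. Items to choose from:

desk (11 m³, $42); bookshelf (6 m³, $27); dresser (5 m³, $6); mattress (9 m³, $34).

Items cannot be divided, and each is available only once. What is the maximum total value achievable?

$42

This is a 0/1 knapsack; check combinations near the capacity.
- desk: volume 11, value 42
- dresser+mattress: volume 5+9=14, value 6+34=40
- mattress: volume 9, value 34
Best: $42.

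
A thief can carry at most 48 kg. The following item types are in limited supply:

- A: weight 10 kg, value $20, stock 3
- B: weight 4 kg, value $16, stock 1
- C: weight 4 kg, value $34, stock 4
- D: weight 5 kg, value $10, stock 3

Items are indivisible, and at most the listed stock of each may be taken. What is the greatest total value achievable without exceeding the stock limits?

$202

Best selections within weight 48 and stock limits:
- 1×A + 1×B + 4×C + 3×D: weight 45, value 202
- 2×A + 1×B + 4×C + 1×D: weight 45, value 202
- 2×A + 4×C + 2×D: weight 46, value 196
Best: $202.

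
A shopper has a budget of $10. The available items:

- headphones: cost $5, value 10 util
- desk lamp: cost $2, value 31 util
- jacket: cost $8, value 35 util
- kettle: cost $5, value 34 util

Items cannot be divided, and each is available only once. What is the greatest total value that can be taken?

66 util

Check high-value combinations within $10:
- desk lamp+jacket: cost 2+8=10, value 31+35=66
- desk lamp+kettle: cost 2+5=7, value 31+34=65
- headphones+kettle: cost 5+5=10, value 10+34=44
- headphones+desk lamp: cost 5+2=7, value 10+31=41
- jacket: cost 8, value 35
Best: 66 util.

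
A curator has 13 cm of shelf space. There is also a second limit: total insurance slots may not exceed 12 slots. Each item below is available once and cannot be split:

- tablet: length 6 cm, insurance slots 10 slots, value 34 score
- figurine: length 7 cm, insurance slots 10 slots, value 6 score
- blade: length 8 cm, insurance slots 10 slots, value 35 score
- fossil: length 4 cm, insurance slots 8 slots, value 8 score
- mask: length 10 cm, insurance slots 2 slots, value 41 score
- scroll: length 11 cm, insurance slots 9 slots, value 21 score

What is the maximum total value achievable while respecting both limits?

Feasible sets respecting both limits:
- mask: length 10, insurance slots 2, value 41
- blade: length 8, insurance slots 10, value 35
- tablet: length 6, insurance slots 10, value 34
- scroll: length 11, insurance slots 9, value 21
Best: 41 score.

41 score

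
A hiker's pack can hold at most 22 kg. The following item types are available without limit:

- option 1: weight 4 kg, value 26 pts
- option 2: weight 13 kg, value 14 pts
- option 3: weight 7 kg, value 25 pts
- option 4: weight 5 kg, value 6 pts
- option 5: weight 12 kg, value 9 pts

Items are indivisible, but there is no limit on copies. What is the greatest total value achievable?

Best value-per-unit is option 1 at 26/4, and filling with it alone uses weight 5×4=20. No mix of the others beats 5×26 = 130.

130 pts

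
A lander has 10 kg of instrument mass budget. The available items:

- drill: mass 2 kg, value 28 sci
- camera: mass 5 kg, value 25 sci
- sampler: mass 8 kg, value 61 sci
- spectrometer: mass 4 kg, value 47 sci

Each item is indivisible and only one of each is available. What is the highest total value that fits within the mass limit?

Check high-value combinations within 10 kg:
- drill+sampler: mass 2+8=10, value 28+61=89
- drill+spectrometer: mass 2+4=6, value 28+47=75
- camera+spectrometer: mass 5+4=9, value 25+47=72
Best: 89 sci.

89 sci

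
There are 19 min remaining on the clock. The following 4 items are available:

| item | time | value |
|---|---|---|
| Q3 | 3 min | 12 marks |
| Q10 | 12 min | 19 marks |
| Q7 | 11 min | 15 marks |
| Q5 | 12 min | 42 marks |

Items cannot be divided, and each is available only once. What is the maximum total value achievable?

54 marks

Check high-value combinations within 19 min:
- Q3+Q5: time 3+12=15, value 12+42=54
- Q5: time 12, value 42
- Q3+Q10: time 3+12=15, value 12+19=31
- Q3+Q7: time 3+11=14, value 12+15=27
- Q10: time 12, value 19
Best: 54 marks.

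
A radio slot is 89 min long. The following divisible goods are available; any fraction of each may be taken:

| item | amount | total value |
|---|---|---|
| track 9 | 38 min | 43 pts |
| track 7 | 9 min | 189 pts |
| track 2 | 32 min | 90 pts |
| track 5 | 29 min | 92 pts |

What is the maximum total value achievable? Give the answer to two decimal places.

Take in order of value per unit:
- track 7 (189/9 per unit): all 9 → value 189, running total 189.00
- track 5 (92/29 per unit): all 29 → value 92, running total 281.00
- track 2 (90/32 per unit): all 32 → value 90, running total 371.00
- track 9 (43/38 per unit): 19 of 38 → value 19×43/38 = 21.5000, running total 392.50
Total 392.50.

392.50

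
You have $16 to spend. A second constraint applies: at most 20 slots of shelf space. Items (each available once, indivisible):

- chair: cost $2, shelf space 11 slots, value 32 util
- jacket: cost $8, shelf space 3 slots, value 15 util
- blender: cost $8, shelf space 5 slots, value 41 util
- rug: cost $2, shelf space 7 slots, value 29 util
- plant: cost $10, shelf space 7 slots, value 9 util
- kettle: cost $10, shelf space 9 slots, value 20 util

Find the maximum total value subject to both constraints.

Feasible sets respecting both limits:
- chair+blender: cost 10, shelf space 16, value 73
- blender+rug: cost 10, shelf space 12, value 70
- chair+rug: cost 4, shelf space 18, value 61
Best: 73 util.

73 util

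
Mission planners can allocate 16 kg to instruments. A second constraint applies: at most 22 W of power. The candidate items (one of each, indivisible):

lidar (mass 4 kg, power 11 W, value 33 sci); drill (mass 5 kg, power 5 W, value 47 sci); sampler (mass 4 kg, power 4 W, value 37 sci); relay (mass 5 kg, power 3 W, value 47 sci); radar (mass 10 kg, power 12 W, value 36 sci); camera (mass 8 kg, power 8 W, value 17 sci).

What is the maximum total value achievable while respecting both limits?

Feasible sets respecting both limits:
- drill+sampler+relay: mass 14, power 12, value 131
- lidar+drill+relay: mass 14, power 19, value 127
- lidar+drill+sampler: mass 13, power 20, value 117
Best: 131 sci.

131 sci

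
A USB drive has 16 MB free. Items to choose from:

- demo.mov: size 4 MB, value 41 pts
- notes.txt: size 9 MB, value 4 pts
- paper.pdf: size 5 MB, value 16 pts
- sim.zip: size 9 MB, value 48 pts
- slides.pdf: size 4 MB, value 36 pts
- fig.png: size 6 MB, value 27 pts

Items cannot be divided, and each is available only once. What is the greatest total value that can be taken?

104 pts

Check high-value combinations within 16 MB:
- demo.mov+slides.pdf+fig.png: size 4+4+6=14, value 41+36+27=104
- demo.mov+paper.pdf+slides.pdf: size 4+5+4=13, value 41+16+36=93
- demo.mov+sim.zip: size 4+9=13, value 41+48=89
Best: 104 pts.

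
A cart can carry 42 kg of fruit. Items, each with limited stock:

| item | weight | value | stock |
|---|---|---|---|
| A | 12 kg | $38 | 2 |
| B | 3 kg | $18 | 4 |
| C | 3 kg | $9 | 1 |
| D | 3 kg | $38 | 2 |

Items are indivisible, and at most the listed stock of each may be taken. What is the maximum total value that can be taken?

$224

Top feasible selections:
- 2×A + 4×B + 2×D: weight 42, value 224
- 2×A + 3×B + 1×C + 2×D: weight 42, value 215
- 2×A + 3×B + 2×D: weight 39, value 206
Best: $224.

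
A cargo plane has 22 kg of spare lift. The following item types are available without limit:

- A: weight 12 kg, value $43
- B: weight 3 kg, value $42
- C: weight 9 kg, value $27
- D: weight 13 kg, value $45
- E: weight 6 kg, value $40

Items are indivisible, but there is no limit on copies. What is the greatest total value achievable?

Best value-per-unit is B at 42/3, and filling with it alone uses weight 7×3=21. No mix of the others beats 7×42 = 294.

$294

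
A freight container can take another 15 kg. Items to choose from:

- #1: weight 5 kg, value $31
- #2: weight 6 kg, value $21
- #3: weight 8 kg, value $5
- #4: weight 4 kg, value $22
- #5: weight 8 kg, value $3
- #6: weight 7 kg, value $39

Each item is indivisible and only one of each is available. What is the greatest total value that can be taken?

This is a 0/1 knapsack; check combinations near the capacity.
- #1+#2+#4: weight 5+6+4=15, value 31+21+22=74
- #1+#6: weight 5+7=12, value 31+39=70
- #4+#6: weight 4+7=11, value 22+39=61
- #2+#6: weight 6+7=13, value 21+39=60
Best: $74.

$74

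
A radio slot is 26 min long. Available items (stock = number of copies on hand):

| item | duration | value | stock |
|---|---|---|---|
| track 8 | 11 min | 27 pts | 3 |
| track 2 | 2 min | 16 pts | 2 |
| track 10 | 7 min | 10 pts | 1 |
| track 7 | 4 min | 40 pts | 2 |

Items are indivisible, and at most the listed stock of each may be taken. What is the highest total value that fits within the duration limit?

Top feasible selections:
- 1×track 8 + 2×track 2 + 2×track 7: duration 23, value 139
- 1×track 8 + 1×track 2 + 2×track 7: duration 21, value 123
- 2×track 2 + 1×track 10 + 2×track 7: duration 19, value 122
- 1×track 8 + 1×track 10 + 2×track 7: duration 26, value 117
Best: 139 pts.

139 pts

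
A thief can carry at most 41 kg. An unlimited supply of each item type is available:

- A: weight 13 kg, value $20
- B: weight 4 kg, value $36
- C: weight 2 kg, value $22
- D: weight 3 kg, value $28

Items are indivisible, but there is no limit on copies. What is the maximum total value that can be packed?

$446

Best value-per-unit is C at 22/2; filling with it alone gives 20×22 = 440.
Optimal mix: 19×C + 1×D → weight 41, value 446.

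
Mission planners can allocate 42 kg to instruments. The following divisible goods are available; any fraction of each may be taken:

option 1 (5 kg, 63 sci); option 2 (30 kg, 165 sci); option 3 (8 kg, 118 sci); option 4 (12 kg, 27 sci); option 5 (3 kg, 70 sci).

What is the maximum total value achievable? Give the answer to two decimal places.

394.00

Take in order of value per unit:
- option 5 (70/3 per unit): all 3 → value 70, running total 70.00
- option 3 (118/8 per unit): all 8 → value 118, running total 188.00
- option 1 (63/5 per unit): all 5 → value 63, running total 251.00
- option 2 (165/30 per unit): 26 of 30 → value 26×165/30 = 143.0000, running total 394.00
Total 394.00.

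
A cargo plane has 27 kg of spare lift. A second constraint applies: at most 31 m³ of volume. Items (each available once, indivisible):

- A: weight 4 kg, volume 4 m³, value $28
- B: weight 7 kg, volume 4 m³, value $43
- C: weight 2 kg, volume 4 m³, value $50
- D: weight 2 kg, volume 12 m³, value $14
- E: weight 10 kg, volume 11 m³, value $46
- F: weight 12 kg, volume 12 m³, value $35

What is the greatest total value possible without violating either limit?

Feasible sets respecting both limits:
- A+B+C+E: weight 23, volume 23, value 167
- A+B+C+F: weight 25, volume 24, value 156
- B+C+D+E: weight 21, volume 31, value 153
- B+C+E: weight 19, volume 19, value 139
Best: $167.

$167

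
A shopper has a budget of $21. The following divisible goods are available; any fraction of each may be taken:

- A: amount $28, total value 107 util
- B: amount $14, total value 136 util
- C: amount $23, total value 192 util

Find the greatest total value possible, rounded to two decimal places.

194.43

Take in order of value per unit:
- B (136/14 per unit): all 14 → value 136, running total 136.00
- C (192/23 per unit): 7 of 23 → value 7×192/23 = 58.4348, running total 194.43
Total 194.43.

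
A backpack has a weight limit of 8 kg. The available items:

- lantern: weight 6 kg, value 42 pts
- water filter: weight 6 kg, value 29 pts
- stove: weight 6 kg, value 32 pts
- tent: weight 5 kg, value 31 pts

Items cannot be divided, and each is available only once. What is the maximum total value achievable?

Check high-value combinations within 8 kg:
- lantern: weight 6, value 42
- stove: weight 6, value 32
- tent: weight 5, value 31
Best: 42 pts.

42 pts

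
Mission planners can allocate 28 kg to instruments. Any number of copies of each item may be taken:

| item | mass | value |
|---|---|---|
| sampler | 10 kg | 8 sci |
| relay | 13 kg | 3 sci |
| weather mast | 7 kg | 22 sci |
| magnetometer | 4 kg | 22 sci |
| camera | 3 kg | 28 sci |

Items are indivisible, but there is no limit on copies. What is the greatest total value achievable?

Best value-per-unit is camera at 28/3, and filling with it alone uses mass 9×3=27. No mix of the others beats 9×28 = 252.

252 sci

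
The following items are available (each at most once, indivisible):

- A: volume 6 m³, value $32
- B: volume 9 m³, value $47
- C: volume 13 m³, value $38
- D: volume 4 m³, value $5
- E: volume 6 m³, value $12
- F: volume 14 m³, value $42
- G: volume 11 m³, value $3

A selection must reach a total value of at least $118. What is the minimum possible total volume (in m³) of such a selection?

29

Subsets with value ≥ 118, sorted by total volume:
- A+B+F: volume 29, value 121
- A+B+C+D: volume 32, value 122
- A+B+D+F: volume 33, value 126
- A+B+C+E: volume 34, value 129
Minimum volume: 29 m³.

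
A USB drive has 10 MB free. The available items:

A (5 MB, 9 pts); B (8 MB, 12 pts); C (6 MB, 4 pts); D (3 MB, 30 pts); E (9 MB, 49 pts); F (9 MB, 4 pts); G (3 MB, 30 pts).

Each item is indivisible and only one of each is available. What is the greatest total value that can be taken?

Check high-value combinations within 10 MB:
- D+G: size 3+3=6, value 30+30=60
- E: size 9, value 49
- A+D: size 5+3=8, value 9+30=39
- A+G: size 5+3=8, value 9+30=39
- C+D: size 6+3=9, value 4+30=34
Best: 60 pts.

60 pts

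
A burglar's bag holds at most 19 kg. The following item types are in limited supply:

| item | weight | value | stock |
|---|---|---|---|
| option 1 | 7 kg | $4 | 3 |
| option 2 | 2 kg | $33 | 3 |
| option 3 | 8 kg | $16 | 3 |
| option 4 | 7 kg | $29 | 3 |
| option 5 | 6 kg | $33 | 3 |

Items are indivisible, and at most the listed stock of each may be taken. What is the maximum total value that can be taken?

$165

Top feasible selections:
- 3×option 2 + 2×option 5: weight 18, value 165
- 3×option 2 + 1×option 4 + 1×option 5: weight 19, value 161
Best: $165.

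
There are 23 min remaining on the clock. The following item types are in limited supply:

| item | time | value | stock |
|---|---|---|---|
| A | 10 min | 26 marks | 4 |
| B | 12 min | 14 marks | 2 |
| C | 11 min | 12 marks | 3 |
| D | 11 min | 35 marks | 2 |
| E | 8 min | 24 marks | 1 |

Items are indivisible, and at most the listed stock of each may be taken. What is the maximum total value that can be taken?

Best selections within time 23 and stock limits:
- 2×D: time 22, value 70
- 1×A + 1×D: time 21, value 61
- 1×D + 1×E: time 19, value 59
Best: 70 marks.

70 marks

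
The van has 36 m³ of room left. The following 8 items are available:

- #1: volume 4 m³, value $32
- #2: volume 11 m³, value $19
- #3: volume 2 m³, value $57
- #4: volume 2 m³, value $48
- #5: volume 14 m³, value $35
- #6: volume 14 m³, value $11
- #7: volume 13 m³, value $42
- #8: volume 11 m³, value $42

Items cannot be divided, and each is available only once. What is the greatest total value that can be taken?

Check high-value combinations within 36 m³:
- #1+#3+#4+#7+#8: volume 4+2+2+13+11=32, value 32+57+48+42+42=221
- #1+#3+#4+#5+#8: volume 4+2+2+14+11=33, value 32+57+48+35+42=214
- #1+#3+#4+#5+#7: volume 4+2+2+14+13=35, value 32+57+48+35+42=214
Best: $221.

$221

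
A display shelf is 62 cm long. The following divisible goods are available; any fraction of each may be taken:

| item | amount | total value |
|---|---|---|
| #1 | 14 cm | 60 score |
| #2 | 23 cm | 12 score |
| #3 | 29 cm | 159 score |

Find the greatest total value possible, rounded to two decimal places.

Take in order of value per unit:
- #3 (159/29 per unit): all 29 → value 159, running total 159.00
- #1 (60/14 per unit): all 14 → value 60, running total 219.00
- #2 (12/23 per unit): 19 of 23 → value 19×12/23 = 9.9130, running total 228.91
Total 228.91.

228.91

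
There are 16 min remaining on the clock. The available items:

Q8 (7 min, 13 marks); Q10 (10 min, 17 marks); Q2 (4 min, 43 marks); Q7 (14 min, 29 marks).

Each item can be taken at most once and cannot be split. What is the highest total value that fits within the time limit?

60 marks

Check high-value combinations within 16 min:
- Q10+Q2: time 10+4=14, value 17+43=60
- Q8+Q2: time 7+4=11, value 13+43=56
- Q2: time 4, value 43
- Q7: time 14, value 29
- Q10: time 10, value 17
Best: 60 marks.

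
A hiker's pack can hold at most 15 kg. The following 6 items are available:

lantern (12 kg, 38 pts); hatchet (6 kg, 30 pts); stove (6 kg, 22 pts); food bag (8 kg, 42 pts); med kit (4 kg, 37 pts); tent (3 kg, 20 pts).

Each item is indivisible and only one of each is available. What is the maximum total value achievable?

This is a 0/1 knapsack; check combinations near the capacity.
- food bag+med kit+tent: weight 8+4+3=15, value 42+37+20=99
- hatchet+med kit+tent: weight 6+4+3=13, value 30+37+20=87
- food bag+med kit: weight 8+4=12, value 42+37=79
- stove+med kit+tent: weight 6+4+3=13, value 22+37+20=79
Best: 99 pts.

99 pts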